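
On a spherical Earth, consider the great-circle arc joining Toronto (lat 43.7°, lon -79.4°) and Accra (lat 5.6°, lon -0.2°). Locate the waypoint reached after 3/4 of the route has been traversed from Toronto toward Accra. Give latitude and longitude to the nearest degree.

The haversine formula gives a central angle δ ≈ 1.367 rad (78.3°) between the endpoints.
Interpolate at f = 3/4 with slerp weights a = sin((1−f)δ)/sin δ ≈ 0.342, b = sin(fδ)/sin δ ≈ 0.873.
p = a·p₁ + b·p₂ ≈ (0.914, -0.246, 0.322); φ = arcsin(p_z) ≈ 18.76°, λ = atan2(p_y, p_x) ≈ -15.07°.

≈ lat 19°, lon -15°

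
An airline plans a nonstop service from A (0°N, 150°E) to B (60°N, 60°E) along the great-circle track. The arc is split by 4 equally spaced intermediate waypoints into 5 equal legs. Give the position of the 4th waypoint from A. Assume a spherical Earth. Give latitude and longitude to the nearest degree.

Write both endpoints as unit vectors p₁, p₂ with components (cos φ cos λ, cos φ sin λ, sin φ).
The central angle between the endpoints is δ = arccos(p₁·p₂) ≈ 1.571 rad (90.0°).
Interpolate at f = 4/5 with slerp weights a = sin((1−f)δ)/sin δ ≈ 0.309, b = sin(fδ)/sin δ ≈ 0.951.
p = a·p₁ + b·p₂ ≈ (-0.030, 0.566, 0.824); φ = arcsin(p_z) ≈ 55.45°, λ = atan2(p_y, p_x) ≈ 93.02°.

≈ (55°N, 93°E)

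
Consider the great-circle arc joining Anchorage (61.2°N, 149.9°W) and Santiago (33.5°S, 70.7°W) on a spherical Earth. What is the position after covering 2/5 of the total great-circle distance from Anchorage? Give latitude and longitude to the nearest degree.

Convert each endpoint to a unit vector on the sphere (x = cos φ cos λ, y = cos φ sin λ, z = sin φ).
The central angle between the endpoints is δ = arccos(p₁·p₂) ≈ 1.991 rad (114.1°).
Interpolate at f = 2/5 with slerp weights a = sin((1−f)δ)/sin δ ≈ 1.019, b = sin(fδ)/sin δ ≈ 0.783.
p = a·p₁ + b·p₂ ≈ (-0.209, -0.863, 0.461); φ = arcsin(p_z) ≈ 27.43°, λ = atan2(p_y, p_x) ≈ -103.61°.

≈ (27°N, 104°W)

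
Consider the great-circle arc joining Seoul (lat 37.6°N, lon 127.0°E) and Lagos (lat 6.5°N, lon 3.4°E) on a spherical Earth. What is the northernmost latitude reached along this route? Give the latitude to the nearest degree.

The great circle lies in the plane with unit normal n̂ = (p₁ × p₂)/|p₁ × p₂|.
Here n̂_z ≈ -0.705; the vertex latitude is φ_max = arccos|n̂_z| ≈ 45.2°.
Check via Clairaut: cos φ_max = |cos φ₁| · sin C = cos(37.6°)·sin(62.8°) ≈ 0.705, again giving ≈ 45.2°.

≈ 45°N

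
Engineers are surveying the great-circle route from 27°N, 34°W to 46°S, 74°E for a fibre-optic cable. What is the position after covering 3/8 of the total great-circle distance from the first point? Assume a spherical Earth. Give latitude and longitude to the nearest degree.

≈ 5°S, 0°E

Write both endpoints as unit vectors p₁, p₂ with components (cos φ cos λ, cos φ sin λ, sin φ).
The central angle between the endpoints is δ = arccos(p₁·p₂) ≈ 2.115 rad (121.2°).
Interpolate at f = 3/8 with slerp weights a = sin((1−f)δ)/sin δ ≈ 1.133, b = sin(fδ)/sin δ ≈ 0.833.
p = a·p₁ + b·p₂ ≈ (0.996, -0.008, -0.085); φ = arcsin(p_z) ≈ -4.87°, λ = atan2(p_y, p_x) ≈ -0.48°.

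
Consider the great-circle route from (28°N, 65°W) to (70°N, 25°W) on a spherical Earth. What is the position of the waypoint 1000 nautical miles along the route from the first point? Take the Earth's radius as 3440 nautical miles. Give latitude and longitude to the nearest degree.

From cos δ = sin φ₁ sin φ₂ + cos φ₁ cos φ₂ cos Δλ, the central angle is δ ≈ 0.833 rad (47.7°). The total great-circle distance is δ·R ≈ 0.833 × 3440 ≈ 2866 nmi, so the target fraction is f = 1000/2866 ≈ 0.349.
Interpolate at f ≈ 0.349 with slerp weights a = sin((1−f)δ)/sin δ ≈ 0.698, b = sin(fδ)/sin δ ≈ 0.387.
p = a·p₁ + b·p₂ ≈ (0.380, -0.614, 0.691); φ = arcsin(p_z) ≈ 43.74°, λ = atan2(p_y, p_x) ≈ -58.23°.

≈ (44°N, 58°W)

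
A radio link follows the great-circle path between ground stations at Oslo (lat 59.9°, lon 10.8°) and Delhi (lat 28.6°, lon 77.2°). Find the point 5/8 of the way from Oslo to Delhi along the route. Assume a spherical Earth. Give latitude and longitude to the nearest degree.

The haversine formula gives a central angle δ ≈ 0.939 rad (53.8°) between the endpoints.
Interpolate at f = 5/8 with slerp weights a = sin((1−f)δ)/sin δ ≈ 0.427, b = sin(fδ)/sin δ ≈ 0.686.
p = a·p₁ + b·p₂ ≈ (0.344, 0.628, 0.698); φ = arcsin(p_z) ≈ 44.29°, λ = atan2(p_y, p_x) ≈ 61.27°.

≈ lat 44°, lon 61°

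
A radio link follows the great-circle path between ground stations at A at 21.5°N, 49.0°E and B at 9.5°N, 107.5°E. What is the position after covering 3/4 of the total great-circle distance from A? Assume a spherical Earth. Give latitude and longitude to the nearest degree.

Write both endpoints as unit vectors p₁, p₂ with components (cos φ cos λ, cos φ sin λ, sin φ).
The central angle between the endpoints is δ = arccos(p₁·p₂) ≈ 1.000 rad (57.3°).
Interpolate at f = 3/4 with slerp weights a = sin((1−f)δ)/sin δ ≈ 0.294, b = sin(fδ)/sin δ ≈ 0.810.
p = a·p₁ + b·p₂ ≈ (-0.061, 0.969, 0.241); φ = arcsin(p_z) ≈ 13.97°, λ = atan2(p_y, p_x) ≈ 93.59°.

≈ 14°N, 94°E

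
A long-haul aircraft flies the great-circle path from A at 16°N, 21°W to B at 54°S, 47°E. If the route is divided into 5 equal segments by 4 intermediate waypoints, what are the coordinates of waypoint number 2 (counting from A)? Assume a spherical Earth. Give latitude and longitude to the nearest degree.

≈ 15°S, 2°W

Convert each endpoint to a unit vector on the sphere (x = cos φ cos λ, y = cos φ sin λ, z = sin φ).
The central angle between the endpoints is δ = arccos(p₁·p₂) ≈ 1.582 rad (90.6°).
Interpolate at f = 2/5 with slerp weights a = sin((1−f)δ)/sin δ ≈ 0.813, b = sin(fδ)/sin δ ≈ 0.591.
p = a·p₁ + b·p₂ ≈ (0.967, -0.026, -0.254); φ = arcsin(p_z) ≈ -14.74°, λ = atan2(p_y, p_x) ≈ -1.53°.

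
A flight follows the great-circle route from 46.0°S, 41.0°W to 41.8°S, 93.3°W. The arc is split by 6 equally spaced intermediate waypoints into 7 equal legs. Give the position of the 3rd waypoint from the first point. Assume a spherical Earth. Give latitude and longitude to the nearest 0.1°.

The haversine formula gives a central angle δ ≈ 0.650 rad (37.2°) between the endpoints.
Interpolate at f = 3/7 with slerp weights a = sin((1−f)δ)/sin δ ≈ 0.600, b = sin(fδ)/sin δ ≈ 0.454.
p = a·p₁ + b·p₂ ≈ (0.295, -0.611, -0.734); φ = arcsin(p_z) ≈ -47.24°, λ = atan2(p_y, p_x) ≈ -64.25°.

≈ 47.2°S, 64.3°W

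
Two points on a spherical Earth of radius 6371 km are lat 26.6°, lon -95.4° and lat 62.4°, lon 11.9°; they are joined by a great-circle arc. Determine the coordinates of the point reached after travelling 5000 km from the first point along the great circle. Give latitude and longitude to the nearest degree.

≈ lat 61°, lon -53°

Convert each endpoint to a unit vector on the sphere (x = cos φ cos λ, y = cos φ sin λ, z = sin φ).
The central angle between the endpoints is δ = arccos(p₁·p₂) ≈ 1.294 rad (74.1°). The total great-circle distance is δ·R ≈ 1.294 × 6371 ≈ 8242 km, so the target fraction is f = 5000/8242 ≈ 0.607.
Interpolate at f ≈ 0.607 with slerp weights a = sin((1−f)δ)/sin δ ≈ 0.506, b = sin(fδ)/sin δ ≈ 0.735.
p = a·p₁ + b·p₂ ≈ (0.290, -0.381, 0.878); φ = arcsin(p_z) ≈ 61.39°, λ = atan2(p_y, p_x) ≈ -52.66°.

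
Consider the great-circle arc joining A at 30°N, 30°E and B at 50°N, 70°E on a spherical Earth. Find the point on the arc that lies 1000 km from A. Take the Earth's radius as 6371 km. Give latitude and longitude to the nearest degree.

The haversine formula gives a central angle δ ≈ 0.628 rad (36.0°) between the endpoints. The total great-circle distance is δ·R ≈ 0.628 × 6371 ≈ 3998 km, so the target fraction is f = 1000/3998 ≈ 0.250.
Interpolate at f ≈ 0.250 with slerp weights a = sin((1−f)δ)/sin δ ≈ 0.772, b = sin(fδ)/sin δ ≈ 0.266.
p = a·p₁ + b·p₂ ≈ (0.638, 0.495, 0.590); φ = arcsin(p_z) ≈ 36.16°, λ = atan2(p_y, p_x) ≈ 37.83°.

≈ 36°N, 38°E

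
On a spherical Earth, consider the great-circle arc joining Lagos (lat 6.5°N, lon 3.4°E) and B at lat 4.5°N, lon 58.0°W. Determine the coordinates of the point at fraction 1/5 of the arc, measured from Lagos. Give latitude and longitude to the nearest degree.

≈ lat 7°N, lon 9°W

Write both endpoints as unit vectors p₁, p₂ with components (cos φ cos λ, cos φ sin λ, sin φ).
The central angle between the endpoints is δ = arccos(p₁·p₂) ≈ 1.067 rad (61.1°).
Interpolate at f = 1/5 with slerp weights a = sin((1−f)δ)/sin δ ≈ 0.861, b = sin(fδ)/sin δ ≈ 0.242.
p = a·p₁ + b·p₂ ≈ (0.981, -0.154, 0.116); φ = arcsin(p_z) ≈ 6.68°, λ = atan2(p_y, p_x) ≈ -8.90°.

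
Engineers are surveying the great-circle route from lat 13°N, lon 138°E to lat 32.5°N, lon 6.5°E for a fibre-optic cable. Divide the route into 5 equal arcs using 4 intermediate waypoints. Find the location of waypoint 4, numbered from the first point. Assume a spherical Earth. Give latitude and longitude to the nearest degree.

≈ lat 44°N, lon 32°E

The haversine formula gives a central angle δ ≈ 2.008 rad (115.1°) between the endpoints.
Interpolate at f = 4/5 with slerp weights a = sin((1−f)δ)/sin δ ≈ 0.432, b = sin(fδ)/sin δ ≈ 1.103.
p = a·p₁ + b·p₂ ≈ (0.612, 0.387, 0.690); φ = arcsin(p_z) ≈ 43.62°, λ = atan2(p_y, p_x) ≈ 32.29°.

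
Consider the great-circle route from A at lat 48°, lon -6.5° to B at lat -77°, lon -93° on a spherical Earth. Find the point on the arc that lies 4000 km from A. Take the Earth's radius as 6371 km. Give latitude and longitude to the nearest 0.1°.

The haversine formula gives a central angle δ ≈ 2.367 rad (135.6°) between the endpoints. The total great-circle distance is δ·R ≈ 2.367 × 6371 ≈ 15082 km, so the target fraction is f = 4000/15082 ≈ 0.265.
Interpolate at f ≈ 0.265 with slerp weights a = sin((1−f)δ)/sin δ ≈ 1.410, b = sin(fδ)/sin δ ≈ 0.840.
p = a·p₁ + b·p₂ ≈ (0.927, -0.296, 0.229); φ = arcsin(p_z) ≈ 13.25°, λ = atan2(p_y, p_x) ≈ -17.67°.

≈ lat 13.2°, lon -17.7°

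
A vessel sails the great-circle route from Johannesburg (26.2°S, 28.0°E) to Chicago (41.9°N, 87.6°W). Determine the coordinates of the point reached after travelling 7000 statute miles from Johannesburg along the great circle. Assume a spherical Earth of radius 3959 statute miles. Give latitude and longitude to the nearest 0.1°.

≈ (35.6°N, 57.2°W)

The haversine formula gives a central angle δ ≈ 2.194 rad (125.7°) between the endpoints. The total great-circle distance is δ·R ≈ 2.194 × 3959 ≈ 8685 mi, so the target fraction is f = 7000/8685 ≈ 0.806.
Interpolate at f ≈ 0.806 with slerp weights a = sin((1−f)δ)/sin δ ≈ 0.508, b = sin(fδ)/sin δ ≈ 1.207.
p = a·p₁ + b·p₂ ≈ (0.440, -0.684, 0.582); φ = arcsin(p_z) ≈ 35.58°, λ = atan2(p_y, p_x) ≈ -57.22°.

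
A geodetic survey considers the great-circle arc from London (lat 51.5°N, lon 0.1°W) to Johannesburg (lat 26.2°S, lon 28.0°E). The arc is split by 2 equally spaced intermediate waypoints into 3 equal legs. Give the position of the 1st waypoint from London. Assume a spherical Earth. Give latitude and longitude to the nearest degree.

The haversine formula gives a central angle δ ≈ 1.423 rad (81.5°) between the endpoints.
Interpolate at f = 1/3 with slerp weights a = sin((1−f)δ)/sin δ ≈ 0.822, b = sin(fδ)/sin δ ≈ 0.462.
p = a·p₁ + b·p₂ ≈ (0.877, 0.194, 0.439); φ = arcsin(p_z) ≈ 26.05°, λ = atan2(p_y, p_x) ≈ 12.45°.

≈ lat 26°N, lon 12°E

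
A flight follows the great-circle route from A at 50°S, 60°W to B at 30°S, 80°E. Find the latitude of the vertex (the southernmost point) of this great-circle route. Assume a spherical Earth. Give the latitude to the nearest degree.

≈ 69°S

The great circle lies in the plane with unit normal n̂ = (p₁ × p₂)/|p₁ × p₂|.
Here n̂_z ≈ +0.358; the vertex latitude is φ_max = arccos|n̂_z| ≈ 69.0°.
Check via Clairaut: cos φ_max = |cos φ₁| · sin C = cos(50.0°)·sin(146.1°) ≈ 0.358, again giving ≈ 69.0°.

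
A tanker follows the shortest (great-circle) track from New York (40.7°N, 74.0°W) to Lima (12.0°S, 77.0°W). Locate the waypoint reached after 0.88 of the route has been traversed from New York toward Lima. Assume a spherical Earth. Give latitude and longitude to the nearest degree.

≈ (6°S, 77°W)

Convert each endpoint to a unit vector on the sphere (x = cos φ cos λ, y = cos φ sin λ, z = sin φ).
The central angle between the endpoints is δ = arccos(p₁·p₂) ≈ 0.921 rad (52.8°).
Interpolate at f = 0.88 with slerp weights a = sin((1−f)δ)/sin δ ≈ 0.139, b = sin(fδ)/sin δ ≈ 0.910.
p = a·p₁ + b·p₂ ≈ (0.229, -0.968, -0.099); φ = arcsin(p_z) ≈ -5.67°, λ = atan2(p_y, p_x) ≈ -76.68°.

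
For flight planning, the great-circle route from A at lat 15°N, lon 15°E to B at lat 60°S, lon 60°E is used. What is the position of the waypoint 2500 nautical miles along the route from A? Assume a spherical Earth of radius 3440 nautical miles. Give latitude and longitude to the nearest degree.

≈ lat 24°S, lon 30°E

Write both endpoints as unit vectors p₁, p₂ with components (cos φ cos λ, cos φ sin λ, sin φ).
The central angle between the endpoints is δ = arccos(p₁·p₂) ≈ 1.453 rad (83.3°). The total great-circle distance is δ·R ≈ 1.453 × 3440 ≈ 4999 nmi, so the target fraction is f = 2500/4999 ≈ 0.500.
Interpolate at f ≈ 0.500 with slerp weights a = sin((1−f)δ)/sin δ ≈ 0.669, b = sin(fδ)/sin δ ≈ 0.669.
p = a·p₁ + b·p₂ ≈ (0.791, 0.457, -0.406); φ = arcsin(p_z) ≈ -23.97°, λ = atan2(p_y, p_x) ≈ 30.00°.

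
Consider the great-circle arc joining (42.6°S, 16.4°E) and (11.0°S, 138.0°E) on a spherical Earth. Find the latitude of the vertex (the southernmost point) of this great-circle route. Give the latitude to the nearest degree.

≈ 51°S

The great circle lies in the plane with unit normal n̂ = (p₁ × p₂)/|p₁ × p₂|.
Here n̂_z ≈ +0.636; the vertex latitude is φ_max = arccos|n̂_z| ≈ 50.5°.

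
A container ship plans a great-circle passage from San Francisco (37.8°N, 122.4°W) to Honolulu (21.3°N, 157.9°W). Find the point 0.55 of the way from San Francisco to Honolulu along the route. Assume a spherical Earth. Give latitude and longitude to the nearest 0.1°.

Convert each endpoint to a unit vector on the sphere (x = cos φ cos λ, y = cos φ sin λ, z = sin φ).
The central angle between the endpoints is δ = arccos(p₁·p₂) ≈ 0.606 rad (34.7°).
Interpolate at f = 0.55 with slerp weights a = sin((1−f)δ)/sin δ ≈ 0.473, b = sin(fδ)/sin δ ≈ 0.574.
p = a·p₁ + b·p₂ ≈ (-0.696, -0.517, 0.498); φ = arcsin(p_z) ≈ 29.90°, λ = atan2(p_y, p_x) ≈ -143.41°.

≈ 29.9°N, 143.4°W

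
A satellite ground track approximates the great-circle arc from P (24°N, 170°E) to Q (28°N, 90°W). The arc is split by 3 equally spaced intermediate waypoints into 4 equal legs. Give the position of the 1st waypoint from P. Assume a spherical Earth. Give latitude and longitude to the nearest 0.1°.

From cos δ = sin φ₁ sin φ₂ + cos φ₁ cos φ₂ cos Δλ, the central angle is δ ≈ 1.520 rad (87.1°).
Interpolate at f = 1/4 with slerp weights a = sin((1−f)δ)/sin δ ≈ 0.910, b = sin(fδ)/sin δ ≈ 0.371.
p = a·p₁ + b·p₂ ≈ (-0.818, -0.184, 0.544); φ = arcsin(p_z) ≈ 32.98°, λ = atan2(p_y, p_x) ≈ -167.36°.

≈ (33.0°N, 167.4°W)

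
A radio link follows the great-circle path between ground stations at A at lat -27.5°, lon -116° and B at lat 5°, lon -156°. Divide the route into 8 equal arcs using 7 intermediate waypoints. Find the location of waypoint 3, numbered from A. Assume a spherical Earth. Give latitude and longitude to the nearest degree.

The haversine formula gives a central angle δ ≈ 0.881 rad (50.5°) between the endpoints.
Interpolate at f = 3/8 with slerp weights a = sin((1−f)δ)/sin δ ≈ 0.678, b = sin(fδ)/sin δ ≈ 0.421.
p = a·p₁ + b·p₂ ≈ (-0.646, -0.711, -0.277); φ = arcsin(p_z) ≈ -16.05°, λ = atan2(p_y, p_x) ≈ -132.27°.

≈ lat -16°, lon -132°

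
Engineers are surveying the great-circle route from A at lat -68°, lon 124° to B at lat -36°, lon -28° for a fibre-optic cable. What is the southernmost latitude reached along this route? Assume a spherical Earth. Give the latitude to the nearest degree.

≈ -81°

The great circle lies in the plane with unit normal n̂ = (p₁ × p₂)/|p₁ × p₂|.
Here n̂_z ≈ -0.148; the vertex latitude is φ_max = arccos|n̂_z| ≈ 81.5°.
Check via Clairaut: cos φ_max = |cos φ₁| · sin C = cos(68.0°)·sin(156.7°) ≈ 0.148, again giving ≈ 81.5°.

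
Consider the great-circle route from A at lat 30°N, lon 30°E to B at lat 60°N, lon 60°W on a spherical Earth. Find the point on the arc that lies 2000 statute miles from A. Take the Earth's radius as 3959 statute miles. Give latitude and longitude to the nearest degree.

From cos δ = sin φ₁ sin φ₂ + cos φ₁ cos φ₂ cos Δλ, the central angle is δ ≈ 1.123 rad (64.3°). The total great-circle distance is δ·R ≈ 1.123 × 3959 ≈ 4446 mi, so the target fraction is f = 2000/4446 ≈ 0.450.
Interpolate at f ≈ 0.450 with slerp weights a = sin((1−f)δ)/sin δ ≈ 0.643, b = sin(fδ)/sin δ ≈ 0.537.
p = a·p₁ + b·p₂ ≈ (0.616, 0.046, 0.786); φ = arcsin(p_z) ≈ 51.84°, λ = atan2(p_y, p_x) ≈ 4.25°.

≈ lat 52°N, lon 4°E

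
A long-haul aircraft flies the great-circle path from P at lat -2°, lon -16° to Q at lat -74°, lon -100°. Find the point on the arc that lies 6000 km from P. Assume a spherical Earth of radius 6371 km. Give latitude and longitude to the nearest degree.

Convert each endpoint to a unit vector on the sphere (x = cos φ cos λ, y = cos φ sin λ, z = sin φ).
The central angle between the endpoints is δ = arccos(p₁·p₂) ≈ 1.508 rad (86.4°). The total great-circle distance is δ·R ≈ 1.508 × 6371 ≈ 9610 km, so the target fraction is f = 6000/9610 ≈ 0.624.
Interpolate at f ≈ 0.624 with slerp weights a = sin((1−f)δ)/sin δ ≈ 0.538, b = sin(fδ)/sin δ ≈ 0.810.
p = a·p₁ + b·p₂ ≈ (0.478, -0.368, -0.798); φ = arcsin(p_z) ≈ -52.90°, λ = atan2(p_y, p_x) ≈ -37.60°.

≈ lat -53°, lon -38°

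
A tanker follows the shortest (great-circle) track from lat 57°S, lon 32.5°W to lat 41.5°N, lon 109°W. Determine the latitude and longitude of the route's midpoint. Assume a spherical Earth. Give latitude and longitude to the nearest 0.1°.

≈ lat 9.8°S, lon 77.8°W

Convert each endpoint to a unit vector on the sphere (x = cos φ cos λ, y = cos φ sin λ, z = sin φ).
The central angle between the endpoints is δ = arccos(p₁·p₂) ≈ 2.049 rad (117.4°).
Interpolate at f = 1/2 with slerp weights a = sin((1−f)δ)/sin δ ≈ 0.963, b = sin(fδ)/sin δ ≈ 0.963.
p = a·p₁ + b·p₂ ≈ (0.207, -0.963, -0.169); φ = arcsin(p_z) ≈ -9.76°, λ = atan2(p_y, p_x) ≈ -77.85°.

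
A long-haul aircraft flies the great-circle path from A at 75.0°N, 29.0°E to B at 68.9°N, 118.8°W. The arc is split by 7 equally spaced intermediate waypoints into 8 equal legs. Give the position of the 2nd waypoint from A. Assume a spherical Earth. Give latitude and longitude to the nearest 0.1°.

Convert each endpoint to a unit vector on the sphere (x = cos φ cos λ, y = cos φ sin λ, z = sin φ).
The central angle between the endpoints is δ = arccos(p₁·p₂) ≈ 0.605 rad (34.7°).
Interpolate at f = 2/8 with slerp weights a = sin((1−f)δ)/sin δ ≈ 0.771, b = sin(fδ)/sin δ ≈ 0.265.
p = a·p₁ + b·p₂ ≈ (0.129, 0.013, 0.992); φ = arcsin(p_z) ≈ 82.58°, λ = atan2(p_y, p_x) ≈ 5.83°.

≈ 82.6°N, 5.8°E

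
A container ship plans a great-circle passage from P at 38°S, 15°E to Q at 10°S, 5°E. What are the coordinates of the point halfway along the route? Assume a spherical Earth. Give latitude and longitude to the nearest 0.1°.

Convert each endpoint to a unit vector on the sphere (x = cos φ cos λ, y = cos φ sin λ, z = sin φ).
The central angle between the endpoints is δ = arccos(p₁·p₂) ≈ 0.513 rad (29.4°).
Interpolate at f = 1/2 with slerp weights a = sin((1−f)δ)/sin δ ≈ 0.517, b = sin(fδ)/sin δ ≈ 0.517.
p = a·p₁ + b·p₂ ≈ (0.901, 0.150, -0.408); φ = arcsin(p_z) ≈ -24.08°, λ = atan2(p_y, p_x) ≈ 9.44°.

≈ 24.1°S, 9.4°E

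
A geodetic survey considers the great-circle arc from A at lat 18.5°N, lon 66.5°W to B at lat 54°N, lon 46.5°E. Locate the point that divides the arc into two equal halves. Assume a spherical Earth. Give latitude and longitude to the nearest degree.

≈ lat 51°N, lon 30°W

Write both endpoints as unit vectors p₁, p₂ with components (cos φ cos λ, cos φ sin λ, sin φ).
The central angle between the endpoints is δ = arccos(p₁·p₂) ≈ 1.532 rad (87.8°).
Interpolate at f = 1/2 with slerp weights a = sin((1−f)δ)/sin δ ≈ 0.694, b = sin(fδ)/sin δ ≈ 0.694.
p = a·p₁ + b·p₂ ≈ (0.543, -0.308, 0.781); φ = arcsin(p_z) ≈ 51.39°, λ = atan2(p_y, p_x) ≈ -29.52°.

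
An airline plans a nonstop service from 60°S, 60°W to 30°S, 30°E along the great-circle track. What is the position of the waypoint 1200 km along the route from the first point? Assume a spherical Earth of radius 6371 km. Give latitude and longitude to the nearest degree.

Write both endpoints as unit vectors p₁, p₂ with components (cos φ cos λ, cos φ sin λ, sin φ).
The central angle between the endpoints is δ = arccos(p₁·p₂) ≈ 1.123 rad (64.3°). The total great-circle distance is δ·R ≈ 1.123 × 6371 ≈ 7154 km, so the target fraction is f = 1200/7154 ≈ 0.168.
Interpolate at f ≈ 0.168 with slerp weights a = sin((1−f)δ)/sin δ ≈ 0.892, b = sin(fδ)/sin δ ≈ 0.208.
p = a·p₁ + b·p₂ ≈ (0.379, -0.296, -0.877); φ = arcsin(p_z) ≈ -61.24°, λ = atan2(p_y, p_x) ≈ -38.04°.

≈ 61°S, 38°W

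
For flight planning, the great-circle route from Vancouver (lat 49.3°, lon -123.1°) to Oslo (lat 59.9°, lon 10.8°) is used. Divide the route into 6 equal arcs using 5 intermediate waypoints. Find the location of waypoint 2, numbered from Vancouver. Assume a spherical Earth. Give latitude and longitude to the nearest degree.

From cos δ = sin φ₁ sin φ₂ + cos φ₁ cos φ₂ cos Δλ, the central angle is δ ≈ 1.127 rad (64.6°).
Interpolate at f = 2/6 with slerp weights a = sin((1−f)δ)/sin δ ≈ 0.756, b = sin(fδ)/sin δ ≈ 0.406.
p = a·p₁ + b·p₂ ≈ (-0.069, -0.375, 0.925); φ = arcsin(p_z) ≈ 67.60°, λ = atan2(p_y, p_x) ≈ -100.44°.

≈ lat 68°, lon -100°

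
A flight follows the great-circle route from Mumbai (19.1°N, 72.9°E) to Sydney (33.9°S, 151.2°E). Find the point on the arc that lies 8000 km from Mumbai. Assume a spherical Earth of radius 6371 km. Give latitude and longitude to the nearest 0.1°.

From cos δ = sin φ₁ sin φ₂ + cos φ₁ cos φ₂ cos Δλ, the central angle is δ ≈ 1.594 rad (91.3°). The total great-circle distance is δ·R ≈ 1.594 × 6371 ≈ 10157 km, so the target fraction is f = 8000/10157 ≈ 0.788.
Interpolate at f ≈ 0.788 with slerp weights a = sin((1−f)δ)/sin δ ≈ 0.332, b = sin(fδ)/sin δ ≈ 0.951.
p = a·p₁ + b·p₂ ≈ (-0.599, 0.680, -0.422); φ = arcsin(p_z) ≈ -24.94°, λ = atan2(p_y, p_x) ≈ 131.38°.

≈ (24.9°S, 131.4°E)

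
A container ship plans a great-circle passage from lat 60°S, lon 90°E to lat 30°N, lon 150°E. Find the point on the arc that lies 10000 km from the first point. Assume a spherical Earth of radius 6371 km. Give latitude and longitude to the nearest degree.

Convert each endpoint to a unit vector on the sphere (x = cos φ cos λ, y = cos φ sin λ, z = sin φ).
The central angle between the endpoints is δ = arccos(p₁·p₂) ≈ 1.789 rad (102.5°). The total great-circle distance is δ·R ≈ 1.789 × 6371 ≈ 11398 km, so the target fraction is f = 10000/11398 ≈ 0.877.
Interpolate at f ≈ 0.877 with slerp weights a = sin((1−f)δ)/sin δ ≈ 0.223, b = sin(fδ)/sin δ ≈ 1.024.
p = a·p₁ + b·p₂ ≈ (-0.768, 0.555, 0.319); φ = arcsin(p_z) ≈ 18.61°, λ = atan2(p_y, p_x) ≈ 144.15°.

≈ lat 19°N, lon 144°E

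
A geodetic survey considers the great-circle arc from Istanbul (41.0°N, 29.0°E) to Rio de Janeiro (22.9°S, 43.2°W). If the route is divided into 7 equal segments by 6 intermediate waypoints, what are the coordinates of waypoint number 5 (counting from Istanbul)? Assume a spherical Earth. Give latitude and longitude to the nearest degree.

Convert each endpoint to a unit vector on the sphere (x = cos φ cos λ, y = cos φ sin λ, z = sin φ).
The central angle between the endpoints is δ = arccos(p₁·p₂) ≈ 1.614 rad (92.5°).
Interpolate at f = 5/7 with slerp weights a = sin((1−f)δ)/sin δ ≈ 0.445, b = sin(fδ)/sin δ ≈ 0.915.
p = a·p₁ + b·p₂ ≈ (0.908, -0.414, -0.064); φ = arcsin(p_z) ≈ -3.66°, λ = atan2(p_y, p_x) ≈ -24.50°.

≈ (4°S, 24°W)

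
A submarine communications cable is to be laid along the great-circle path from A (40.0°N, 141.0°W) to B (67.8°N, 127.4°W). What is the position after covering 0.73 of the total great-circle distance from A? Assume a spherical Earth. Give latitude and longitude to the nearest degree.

≈ (60°N, 133°W)

Write both endpoints as unit vectors p₁, p₂ with components (cos φ cos λ, cos φ sin λ, sin φ).
The central angle between the endpoints is δ = arccos(p₁·p₂) ≈ 0.502 rad (28.8°).
Interpolate at f = 0.73 with slerp weights a = sin((1−f)δ)/sin δ ≈ 0.281, b = sin(fδ)/sin δ ≈ 0.745.
p = a·p₁ + b·p₂ ≈ (-0.338, -0.359, 0.870); φ = arcsin(p_z) ≈ 60.46°, λ = atan2(p_y, p_x) ≈ -133.29°.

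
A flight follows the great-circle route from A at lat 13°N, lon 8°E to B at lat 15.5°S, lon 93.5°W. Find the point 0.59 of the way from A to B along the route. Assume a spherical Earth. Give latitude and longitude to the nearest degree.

Convert each endpoint to a unit vector on the sphere (x = cos φ cos λ, y = cos φ sin λ, z = sin φ).
The central angle between the endpoints is δ = arccos(p₁·p₂) ≈ 1.821 rad (104.3°).
Interpolate at f = 0.59 with slerp weights a = sin((1−f)δ)/sin δ ≈ 0.701, b = sin(fδ)/sin δ ≈ 0.907.
p = a·p₁ + b·p₂ ≈ (0.623, -0.778, -0.085); φ = arcsin(p_z) ≈ -4.87°, λ = atan2(p_y, p_x) ≈ -51.31°.

≈ lat 5°S, lon 51°W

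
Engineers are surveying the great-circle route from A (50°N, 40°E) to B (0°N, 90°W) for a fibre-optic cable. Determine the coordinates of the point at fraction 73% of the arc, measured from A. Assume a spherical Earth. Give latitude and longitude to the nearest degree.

Write both endpoints as unit vectors p₁, p₂ with components (cos φ cos λ, cos φ sin λ, sin φ).
The central angle between the endpoints is δ = arccos(p₁·p₂) ≈ 1.997 rad (114.4°).
Interpolate at f = 0.73 with slerp weights a = sin((1−f)δ)/sin δ ≈ 0.564, b = sin(fδ)/sin δ ≈ 1.091.
p = a·p₁ + b·p₂ ≈ (0.278, -0.858, 0.432); φ = arcsin(p_z) ≈ 25.59°, λ = atan2(p_y, p_x) ≈ -72.07°.

≈ (26°N, 72°W)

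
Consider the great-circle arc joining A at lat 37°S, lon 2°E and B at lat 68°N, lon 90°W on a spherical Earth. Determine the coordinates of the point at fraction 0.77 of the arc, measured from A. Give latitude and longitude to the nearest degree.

≈ lat 50°N, lon 43°W

Convert each endpoint to a unit vector on the sphere (x = cos φ cos λ, y = cos φ sin λ, z = sin φ).
The central angle between the endpoints is δ = arccos(p₁·p₂) ≈ 2.175 rad (124.6°).
Interpolate at f = 0.77 with slerp weights a = sin((1−f)δ)/sin δ ≈ 0.583, b = sin(fδ)/sin δ ≈ 1.209.
p = a·p₁ + b·p₂ ≈ (0.465, -0.437, 0.770); φ = arcsin(p_z) ≈ 50.35°, λ = atan2(p_y, p_x) ≈ -43.17°.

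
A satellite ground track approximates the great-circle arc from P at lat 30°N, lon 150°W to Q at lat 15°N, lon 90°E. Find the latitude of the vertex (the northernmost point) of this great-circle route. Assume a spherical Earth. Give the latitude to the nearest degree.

The great circle lies in the plane with unit normal n̂ = (p₁ × p₂)/|p₁ × p₂|.
Here n̂_z ≈ -0.757; the vertex latitude is φ_max = arccos|n̂_z| ≈ 40.8°.

≈ 41°N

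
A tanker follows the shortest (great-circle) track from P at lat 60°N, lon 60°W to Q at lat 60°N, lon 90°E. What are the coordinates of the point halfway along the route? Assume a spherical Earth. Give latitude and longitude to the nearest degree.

≈ lat 82°N, lon 15°E

Write both endpoints as unit vectors p₁, p₂ with components (cos φ cos λ, cos φ sin λ, sin φ).
The central angle between the endpoints is δ = arccos(p₁·p₂) ≈ 1.008 rad (57.8°).
Interpolate at f = 1/2 with slerp weights a = sin((1−f)δ)/sin δ ≈ 0.571, b = sin(fδ)/sin δ ≈ 0.571.
p = a·p₁ + b·p₂ ≈ (0.143, 0.038, 0.989); φ = arcsin(p_z) ≈ 81.50°, λ = atan2(p_y, p_x) ≈ 15.00°.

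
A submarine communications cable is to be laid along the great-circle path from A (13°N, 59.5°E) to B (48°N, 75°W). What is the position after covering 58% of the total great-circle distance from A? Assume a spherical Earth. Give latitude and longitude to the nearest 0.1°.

From cos δ = sin φ₁ sin φ₂ + cos φ₁ cos φ₂ cos Δλ, the central angle is δ ≈ 1.865 rad (106.8°).
Interpolate at f = 0.58 with slerp weights a = sin((1−f)δ)/sin δ ≈ 0.737, b = sin(fδ)/sin δ ≈ 0.922.
p = a·p₁ + b·p₂ ≈ (0.524, 0.023, 0.851); φ = arcsin(p_z) ≈ 58.35°, λ = atan2(p_y, p_x) ≈ 2.49°.

≈ (58.3°N, 2.5°E)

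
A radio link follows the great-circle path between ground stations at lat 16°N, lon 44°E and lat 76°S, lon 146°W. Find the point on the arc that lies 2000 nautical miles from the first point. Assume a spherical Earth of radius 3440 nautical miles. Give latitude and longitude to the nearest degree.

≈ lat 17°S, lon 46°E

The haversine formula gives a central angle δ ≈ 2.090 rad (119.8°) between the endpoints. The total great-circle distance is δ·R ≈ 2.090 × 3440 ≈ 7191 nmi, so the target fraction is f = 2000/7191 ≈ 0.278.
Interpolate at f ≈ 0.278 with slerp weights a = sin((1−f)δ)/sin δ ≈ 1.150, b = sin(fδ)/sin δ ≈ 0.633.
p = a·p₁ + b·p₂ ≈ (0.668, 0.682, -0.297); φ = arcsin(p_z) ≈ -17.27°, λ = atan2(p_y, p_x) ≈ 45.59°.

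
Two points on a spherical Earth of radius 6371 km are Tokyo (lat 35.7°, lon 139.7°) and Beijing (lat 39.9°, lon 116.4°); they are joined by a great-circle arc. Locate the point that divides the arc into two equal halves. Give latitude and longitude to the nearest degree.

≈ lat 38°, lon 128°

Convert each endpoint to a unit vector on the sphere (x = cos φ cos λ, y = cos φ sin λ, z = sin φ).
The central angle between the endpoints is δ = arccos(p₁·p₂) ≈ 0.329 rad (18.8°).
Interpolate at f = 1/2 with slerp weights a = sin((1−f)δ)/sin δ ≈ 0.507, b = sin(fδ)/sin δ ≈ 0.507.
p = a·p₁ + b·p₂ ≈ (-0.487, 0.614, 0.621); φ = arcsin(p_z) ≈ 38.38°, λ = atan2(p_y, p_x) ≈ 128.39°.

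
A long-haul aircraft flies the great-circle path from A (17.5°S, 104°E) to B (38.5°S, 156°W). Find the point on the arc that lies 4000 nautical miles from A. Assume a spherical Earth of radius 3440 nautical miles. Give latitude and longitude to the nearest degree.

≈ (43°S, 178°E)

Write both endpoints as unit vectors p₁, p₂ with components (cos φ cos λ, cos φ sin λ, sin φ).
The central angle between the endpoints is δ = arccos(p₁·p₂) ≈ 1.513 rad (86.7°). The total great-circle distance is δ·R ≈ 1.513 × 3440 ≈ 5205 nmi, so the target fraction is f = 4000/5205 ≈ 0.768.
Interpolate at f ≈ 0.768 with slerp weights a = sin((1−f)δ)/sin δ ≈ 0.344, b = sin(fδ)/sin δ ≈ 0.919.
p = a·p₁ + b·p₂ ≈ (-0.737, 0.026, -0.676); φ = arcsin(p_z) ≈ -42.51°, λ = atan2(p_y, p_x) ≈ 178.02°.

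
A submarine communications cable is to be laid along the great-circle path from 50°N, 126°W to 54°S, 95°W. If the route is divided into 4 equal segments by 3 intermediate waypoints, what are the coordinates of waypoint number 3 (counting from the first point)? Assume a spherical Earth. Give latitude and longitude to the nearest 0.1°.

≈ 28.3°S, 105.2°W

Convert each endpoint to a unit vector on the sphere (x = cos φ cos λ, y = cos φ sin λ, z = sin φ).
The central angle between the endpoints is δ = arccos(p₁·p₂) ≈ 1.871 rad (107.2°).
Interpolate at f = 3/4 with slerp weights a = sin((1−f)δ)/sin δ ≈ 0.472, b = sin(fδ)/sin δ ≈ 1.032.
p = a·p₁ + b·p₂ ≈ (-0.231, -0.850, -0.473); φ = arcsin(p_z) ≈ -28.26°, λ = atan2(p_y, p_x) ≈ -105.22°.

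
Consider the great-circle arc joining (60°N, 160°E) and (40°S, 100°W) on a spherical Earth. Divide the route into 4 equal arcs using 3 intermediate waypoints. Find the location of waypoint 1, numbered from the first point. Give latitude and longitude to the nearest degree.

The haversine formula gives a central angle δ ≈ 2.244 rad (128.5°) between the endpoints.
Interpolate at f = 1/4 with slerp weights a = sin((1−f)δ)/sin δ ≈ 1.271, b = sin(fδ)/sin δ ≈ 0.680.
p = a·p₁ + b·p₂ ≈ (-0.687, -0.296, 0.663); φ = arcsin(p_z) ≈ 41.54°, λ = atan2(p_y, p_x) ≈ -156.72°.

≈ (42°N, 157°W)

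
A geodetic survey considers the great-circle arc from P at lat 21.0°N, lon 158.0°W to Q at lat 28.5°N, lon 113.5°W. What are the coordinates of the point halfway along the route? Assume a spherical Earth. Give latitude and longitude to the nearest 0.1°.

Convert each endpoint to a unit vector on the sphere (x = cos φ cos λ, y = cos φ sin λ, z = sin φ).
The central angle between the endpoints is δ = arccos(p₁·p₂) ≈ 0.713 rad (40.9°).
Interpolate at f = 1/2 with slerp weights a = sin((1−f)δ)/sin δ ≈ 0.534, b = sin(fδ)/sin δ ≈ 0.534.
p = a·p₁ + b·p₂ ≈ (-0.649, -0.617, 0.446); φ = arcsin(p_z) ≈ 26.48°, λ = atan2(p_y, p_x) ≈ -136.46°.

≈ lat 26.5°N, lon 136.5°W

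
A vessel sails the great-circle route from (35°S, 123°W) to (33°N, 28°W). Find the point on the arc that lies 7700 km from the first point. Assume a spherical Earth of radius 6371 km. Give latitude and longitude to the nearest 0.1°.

≈ (7.5°N, 64.9°W)

Write both endpoints as unit vectors p₁, p₂ with components (cos φ cos λ, cos φ sin λ, sin φ).
The central angle between the endpoints is δ = arccos(p₁·p₂) ≈ 1.952 rad (111.9°). The total great-circle distance is δ·R ≈ 1.952 × 6371 ≈ 12438 km, so the target fraction is f = 7700/12438 ≈ 0.619.
Interpolate at f ≈ 0.619 with slerp weights a = sin((1−f)δ)/sin δ ≈ 0.729, b = sin(fδ)/sin δ ≈ 1.008.
p = a·p₁ + b·p₂ ≈ (0.421, -0.898, 0.130); φ = arcsin(p_z) ≈ 7.49°, λ = atan2(p_y, p_x) ≈ -64.89°.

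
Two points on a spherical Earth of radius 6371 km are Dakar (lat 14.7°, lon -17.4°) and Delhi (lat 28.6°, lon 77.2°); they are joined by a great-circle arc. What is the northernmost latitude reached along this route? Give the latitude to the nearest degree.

≈ 32°

The great circle lies in the plane with unit normal n̂ = (p₁ × p₂)/|p₁ × p₂|.
Here n̂_z ≈ +0.848; the vertex latitude is φ_max = arccos|n̂_z| ≈ 32.0°.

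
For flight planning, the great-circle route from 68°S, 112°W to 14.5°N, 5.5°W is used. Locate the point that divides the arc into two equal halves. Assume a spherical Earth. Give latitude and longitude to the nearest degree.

≈ 36°S, 28°W

The haversine formula gives a central angle δ ≈ 1.913 rad (109.6°) between the endpoints.
Interpolate at f = 1/2 with slerp weights a = sin((1−f)δ)/sin δ ≈ 0.867, b = sin(fδ)/sin δ ≈ 0.867.
p = a·p₁ + b·p₂ ≈ (0.714, -0.382, -0.587); φ = arcsin(p_z) ≈ -35.94°, λ = atan2(p_y, p_x) ≈ -28.13°.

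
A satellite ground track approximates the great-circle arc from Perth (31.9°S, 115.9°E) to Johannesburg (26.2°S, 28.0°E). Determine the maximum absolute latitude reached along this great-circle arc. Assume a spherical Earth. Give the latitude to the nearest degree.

≈ 38°S

The great circle lies in the plane with unit normal n̂ = (p₁ × p₂)/|p₁ × p₂|.
Here n̂_z ≈ -0.789; the vertex latitude is φ_max = arccos|n̂_z| ≈ 37.9°.
Check via Clairaut: cos φ_max = |cos φ₁| · sin C = cos(31.9°)·sin(111.7°) ≈ 0.789, again giving ≈ 37.9°.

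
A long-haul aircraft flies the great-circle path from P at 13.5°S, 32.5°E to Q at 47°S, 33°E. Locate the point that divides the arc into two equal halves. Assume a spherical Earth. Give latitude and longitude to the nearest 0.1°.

The haversine formula gives a central angle δ ≈ 0.585 rad (33.5°) between the endpoints.
Interpolate at f = 1/2 with slerp weights a = sin((1−f)δ)/sin δ ≈ 0.522, b = sin(fδ)/sin δ ≈ 0.522.
p = a·p₁ + b·p₂ ≈ (0.727, 0.467, -0.504); φ = arcsin(p_z) ≈ -30.25°, λ = atan2(p_y, p_x) ≈ 32.71°.

≈ 30.3°S, 32.7°E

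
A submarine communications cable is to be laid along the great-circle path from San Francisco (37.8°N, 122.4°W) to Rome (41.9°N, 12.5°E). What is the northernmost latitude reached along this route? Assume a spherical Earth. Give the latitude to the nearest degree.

The great circle lies in the plane with unit normal n̂ = (p₁ × p₂)/|p₁ × p₂|.
Here n̂_z ≈ +0.417; the vertex latitude is φ_max = arccos|n̂_z| ≈ 65.4°.
Check via Clairaut: cos φ_max = |cos φ₁| · sin C = cos(37.8°)·sin(31.8°) ≈ 0.417, again giving ≈ 65.4°.

≈ 65°N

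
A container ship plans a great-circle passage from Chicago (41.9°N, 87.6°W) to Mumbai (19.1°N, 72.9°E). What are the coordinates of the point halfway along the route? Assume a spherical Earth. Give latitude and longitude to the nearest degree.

≈ 71°N, 27°E

From cos δ = sin φ₁ sin φ₂ + cos φ₁ cos φ₂ cos Δλ, the central angle is δ ≈ 2.031 rad (116.4°).
Interpolate at f = 1/2 with slerp weights a = sin((1−f)δ)/sin δ ≈ 0.949, b = sin(fδ)/sin δ ≈ 0.949.
p = a·p₁ + b·p₂ ≈ (0.293, 0.151, 0.944); φ = arcsin(p_z) ≈ 70.74°, λ = atan2(p_y, p_x) ≈ 27.30°.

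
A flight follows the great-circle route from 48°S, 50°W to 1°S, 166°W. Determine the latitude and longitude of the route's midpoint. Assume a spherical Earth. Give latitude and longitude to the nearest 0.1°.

Convert each endpoint to a unit vector on the sphere (x = cos φ cos λ, y = cos φ sin λ, z = sin φ).
The central angle between the endpoints is δ = arccos(p₁·p₂) ≈ 1.855 rad (106.3°).
Interpolate at f = 1/2 with slerp weights a = sin((1−f)δ)/sin δ ≈ 0.834, b = sin(fδ)/sin δ ≈ 0.834.
p = a·p₁ + b·p₂ ≈ (-0.450, -0.629, -0.634); φ = arcsin(p_z) ≈ -39.34°, λ = atan2(p_y, p_x) ≈ -125.59°.

≈ 39.3°S, 125.6°W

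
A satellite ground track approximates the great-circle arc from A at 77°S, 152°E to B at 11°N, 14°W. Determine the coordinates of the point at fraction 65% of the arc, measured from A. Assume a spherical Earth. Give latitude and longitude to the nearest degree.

≈ 29°S, 12°W

Write both endpoints as unit vectors p₁, p₂ with components (cos φ cos λ, cos φ sin λ, sin φ).
The central angle between the endpoints is δ = arccos(p₁·p₂) ≈ 1.983 rad (113.6°).
Interpolate at f = 0.65 with slerp weights a = sin((1−f)δ)/sin δ ≈ 0.698, b = sin(fδ)/sin δ ≈ 1.048.
p = a·p₁ + b·p₂ ≈ (0.860, -0.175, -0.480); φ = arcsin(p_z) ≈ -28.68°, λ = atan2(p_y, p_x) ≈ -11.52°.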